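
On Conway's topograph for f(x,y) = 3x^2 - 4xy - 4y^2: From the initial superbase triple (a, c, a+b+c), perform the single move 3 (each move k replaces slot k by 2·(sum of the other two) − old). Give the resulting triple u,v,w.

start (3,-4,-5) = (f(1,0),f(0,1),f(1,1))
replace slot 3: 2·(3+(-4)) − (-5) = 3 → (3,-4,3)

3,-4,3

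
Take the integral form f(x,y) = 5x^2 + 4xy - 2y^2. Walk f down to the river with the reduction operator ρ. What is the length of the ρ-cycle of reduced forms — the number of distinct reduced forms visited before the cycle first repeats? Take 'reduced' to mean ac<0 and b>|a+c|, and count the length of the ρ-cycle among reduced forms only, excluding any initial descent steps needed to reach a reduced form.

D = 56, ⌊√D⌋ = 7
river: ρ → (-2,4,5)
river: ρ → (5,6,-1)
river: ρ → (-1,6,5)
river: ρ → (5,4,-2)
ρ-cycle length = 4 (tail of 0 descent steps not counted)

4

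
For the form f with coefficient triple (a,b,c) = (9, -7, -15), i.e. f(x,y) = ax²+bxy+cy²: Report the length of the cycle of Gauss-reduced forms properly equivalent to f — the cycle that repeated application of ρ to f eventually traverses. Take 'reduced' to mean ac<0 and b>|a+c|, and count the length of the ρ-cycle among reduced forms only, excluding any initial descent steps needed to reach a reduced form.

D = 589, ⌊√D⌋ = 24
descent: ρ → (-15,7,9)  [lands on river]
river: ρ → (9,11,-13)
river: ρ → (-13,15,7)
river: ρ → (7,13,-15)
river: ρ → (-15,17,5)
river: ρ → (5,23,-3)
river: ρ → (-3,19,19)
river: ρ → (19,19,-3)
river: ρ → (-3,23,5)
river: ρ → (5,17,-15)
river: ρ → (-15,13,7)
river: ρ → (7,15,-13)
river: ρ → (-13,11,9)
river: ρ → (9,7,-15)
river: ρ → (-15,23,1)
river: ρ → (1,23,-15)
ρ-cycle length = 16 (tail of 1 descent step not counted)

16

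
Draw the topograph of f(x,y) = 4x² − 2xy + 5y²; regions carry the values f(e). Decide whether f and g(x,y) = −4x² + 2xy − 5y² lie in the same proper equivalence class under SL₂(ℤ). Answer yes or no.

D₁ = -76, D₂ = -76
f: reduced (well bottom): (4,-2,5) with a≤c, −a<b≤a
g is negative-definite; reduce −g:
−g: reduced (well bottom): (4,-2,5) with a≤c, −a<b≤a
flip sign back: reduced form of g is (-4,2,-5)
reduced forms (4, -2, 5) vs (-4, 2, -5) ⇒ inequivalent

no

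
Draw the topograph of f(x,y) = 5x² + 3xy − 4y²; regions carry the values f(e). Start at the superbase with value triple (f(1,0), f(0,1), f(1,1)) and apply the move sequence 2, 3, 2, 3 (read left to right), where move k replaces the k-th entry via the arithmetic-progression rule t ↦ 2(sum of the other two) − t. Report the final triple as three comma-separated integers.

start (5,-4,4) = (f(1,0),f(0,1),f(1,1))
replace slot 2: 2·(5+4) − (-4) = 22 → (5,22,4)
replace slot 3: 2·(5+22) − 4 = 50 → (5,22,50)
replace slot 2: 2·(5+50) − 22 = 88 → (5,88,50)
replace slot 3: 2·(5+88) − 50 = 136 → (5,88,136)

5,88,136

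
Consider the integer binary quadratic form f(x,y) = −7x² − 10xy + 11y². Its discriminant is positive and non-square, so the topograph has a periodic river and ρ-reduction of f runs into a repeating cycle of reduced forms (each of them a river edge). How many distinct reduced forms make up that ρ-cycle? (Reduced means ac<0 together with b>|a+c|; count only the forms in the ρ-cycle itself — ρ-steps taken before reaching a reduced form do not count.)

D = 408, ⌊√D⌋ = 20
descent: ρ → (11,10,-7)  [lands on river]
river: ρ → (-7,18,3)
river: ρ → (3,18,-7)
river: ρ → (-7,10,11)
river: ρ → (11,12,-6)
river: ρ → (-6,12,11)
ρ-cycle length = 6 (tail of 1 descent step not counted)

6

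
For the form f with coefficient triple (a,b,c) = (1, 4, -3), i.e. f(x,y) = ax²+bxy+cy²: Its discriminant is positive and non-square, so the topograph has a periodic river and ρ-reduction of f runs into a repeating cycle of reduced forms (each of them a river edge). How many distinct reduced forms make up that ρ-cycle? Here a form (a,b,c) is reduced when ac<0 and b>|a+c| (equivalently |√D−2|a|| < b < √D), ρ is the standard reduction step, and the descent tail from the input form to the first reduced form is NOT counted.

D = 28, ⌊√D⌋ = 5
river: ρ → (-3,2,2)
river: ρ → (2,2,-3)
river: ρ → (-3,4,1)
river: ρ → (1,4,-3)
ρ-cycle length = 4 (tail of 0 descent steps not counted)

4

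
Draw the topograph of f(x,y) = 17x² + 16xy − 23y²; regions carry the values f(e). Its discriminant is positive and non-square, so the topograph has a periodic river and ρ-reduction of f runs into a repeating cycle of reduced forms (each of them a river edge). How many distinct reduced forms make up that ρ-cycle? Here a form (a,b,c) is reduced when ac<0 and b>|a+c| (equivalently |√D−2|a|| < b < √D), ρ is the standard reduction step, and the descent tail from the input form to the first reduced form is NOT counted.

D = 1820, ⌊√D⌋ = 42
river: ρ → (-23,30,10)
river: ρ → (10,30,-23)
river: ρ → (-23,16,17)
river: ρ → (17,18,-22)
river: ρ → (-22,26,13)
river: ρ → (13,26,-22)
river: ρ → (-22,18,17)
river: ρ → (17,16,-23)
ρ-cycle length = 8 (tail of 0 descent steps not counted)

8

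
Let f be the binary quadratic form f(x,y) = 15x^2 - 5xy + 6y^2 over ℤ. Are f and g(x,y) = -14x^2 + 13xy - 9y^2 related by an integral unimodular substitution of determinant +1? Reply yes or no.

D₁ = -335, D₂ = -335
f: flip: (15,-5,6)→(6,5,15)
f: reduced (well bottom): (6,5,15) with a≤c, −a<b≤a
g is negative-definite; reduce −g:
−g: flip: (14,-13,9)→(9,13,14)
−g: translate: b→-5 (≡13 mod 18), so (9,13,14)→(9,-5,10)
−g: reduced (well bottom): (9,-5,10) with a≤c, −a<b≤a
flip sign back: reduced form of g is (-9,5,-10)
reduced forms (6, 5, 15) vs (-9, 5, -10) ⇒ inequivalent

no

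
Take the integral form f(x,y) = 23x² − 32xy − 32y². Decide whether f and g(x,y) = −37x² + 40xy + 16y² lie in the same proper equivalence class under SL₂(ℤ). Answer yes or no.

D₁ = 3968, D₂ = 3968
river cycle of f (length 4): (-32, 32, 23), (23, 60, -4), (-4, 60, 23), (23, 32, -32)
river cycle of g (length 6): (16, 56, -13), (-13, 48, 32), (32, 16, -29), (-29, 42, 19), (19, 34, -37), (-37, 40, 16)
cycles differ ⇒ inequivalent

no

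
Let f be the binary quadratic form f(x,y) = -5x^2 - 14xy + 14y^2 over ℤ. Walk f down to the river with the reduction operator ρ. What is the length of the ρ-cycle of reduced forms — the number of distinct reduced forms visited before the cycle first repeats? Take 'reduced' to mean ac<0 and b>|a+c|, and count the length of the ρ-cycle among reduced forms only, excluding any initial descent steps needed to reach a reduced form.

D = 476, ⌊√D⌋ = 21
descent: ρ → (14,14,-5)  [lands on river]
river: ρ → (-5,16,11)
river: ρ → (11,6,-10)
river: ρ → (-10,14,7)
river: ρ → (7,14,-10)
river: ρ → (-10,6,11)
river: ρ → (11,16,-5)
river: ρ → (-5,14,14)
ρ-cycle length = 8 (tail of 1 descent step not counted)

8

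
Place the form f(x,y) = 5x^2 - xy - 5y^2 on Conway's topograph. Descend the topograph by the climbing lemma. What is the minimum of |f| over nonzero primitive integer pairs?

descent: ρ → (-5,1,5)  [lands on river]
river: ρ → (5,9,-1)
river: ρ → (-1,9,5)
river: ρ → (5,1,-5)
river: ρ → (-5,9,1)
river: ρ → (1,9,-5)
closes: descent 1, river 6
min |a| on river = 1

1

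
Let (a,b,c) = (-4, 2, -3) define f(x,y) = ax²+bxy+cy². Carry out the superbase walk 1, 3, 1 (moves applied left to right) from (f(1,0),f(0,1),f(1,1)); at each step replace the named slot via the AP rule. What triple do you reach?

start (-4,-3,-5) = (f(1,0),f(0,1),f(1,1))
replace slot 1: 2·((-3)+(-5)) − (-4) = -12 → (-12,-3,-5)
replace slot 3: 2·((-12)+(-3)) − (-5) = -25 → (-12,-3,-25)
replace slot 1: 2·((-3)+(-25)) − (-12) = -44 → (-44,-3,-25)

-44,-3,-25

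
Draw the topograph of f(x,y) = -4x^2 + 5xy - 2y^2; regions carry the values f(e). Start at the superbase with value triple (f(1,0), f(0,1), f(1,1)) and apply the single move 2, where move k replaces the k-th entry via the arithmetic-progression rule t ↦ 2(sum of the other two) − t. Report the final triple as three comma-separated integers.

start (-4,-2,-1) = (f(1,0),f(0,1),f(1,1))
replace slot 2: 2·((-4)+(-1)) − (-2) = -8 → (-4,-8,-1)

-4,-8,-1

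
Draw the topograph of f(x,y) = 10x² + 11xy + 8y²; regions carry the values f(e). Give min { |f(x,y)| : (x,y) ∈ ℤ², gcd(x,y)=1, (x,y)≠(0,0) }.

translate: b→-9 (≡11 mod 20), so (10,11,8)→(10,-9,7)
flip: (10,-9,7)→(7,9,10)
translate: b→-5 (≡9 mod 14), so (7,9,10)→(7,-5,8)
reduced (well bottom): (7,-5,8) with a≤c, −a<b≤a
well minimum = a = 7

7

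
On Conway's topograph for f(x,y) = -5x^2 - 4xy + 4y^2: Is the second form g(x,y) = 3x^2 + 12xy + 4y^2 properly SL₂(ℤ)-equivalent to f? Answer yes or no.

D₁ = 96, D₂ = 96
river cycle of f (length 4): (4, 4, -5), (-5, 6, 3), (3, 6, -5), (-5, 4, 4)
river cycle of g (length 4): (4, 4, -5), (-5, 6, 3), (3, 6, -5), (-5, 4, 4)
cycles coincide ⇒ equivalent

yes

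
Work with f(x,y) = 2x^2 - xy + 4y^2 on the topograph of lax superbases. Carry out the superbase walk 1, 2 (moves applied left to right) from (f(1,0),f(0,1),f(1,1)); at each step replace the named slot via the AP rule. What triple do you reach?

start (2,4,5) = (f(1,0),f(0,1),f(1,1))
replace slot 1: 2·(4+5) − 2 = 16 → (16,4,5)
replace slot 2: 2·(16+5) − 4 = 38 → (16,38,5)

16,38,5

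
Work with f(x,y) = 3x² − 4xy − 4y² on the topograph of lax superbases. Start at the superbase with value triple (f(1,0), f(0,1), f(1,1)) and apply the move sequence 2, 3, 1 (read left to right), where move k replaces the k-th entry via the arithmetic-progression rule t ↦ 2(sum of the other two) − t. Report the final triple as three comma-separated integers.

start (3,-4,-5) = (f(1,0),f(0,1),f(1,1))
replace slot 2: 2·(3+(-5)) − (-4) = 0 → (3,0,-5)
replace slot 3: 2·(3+0) − (-5) = 11 → (3,0,11)
replace slot 1: 2·(0+11) − 3 = 19 → (19,0,11)

19,0,11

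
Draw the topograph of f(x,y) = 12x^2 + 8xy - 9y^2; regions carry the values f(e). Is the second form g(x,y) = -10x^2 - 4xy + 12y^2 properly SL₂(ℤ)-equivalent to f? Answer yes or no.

D₁ = 496, D₂ = 496
river cycle of f (length 16): (-9, 10, 11), (11, 12, -8), (-8, 20, 3), (3, 22, -1), (-1, 22, 3), (3, 20, -8), (-8, 12, 11), (11, 10, -9), (-9, 8, 12), (12, 16, -5), … (6 more)
river cycle of g (length 8): (12, 4, -10), (-10, 16, 6), (6, 20, -4), (-4, 20, 6), (6, 16, -10), (-10, 4, 12), (12, 20, -2), (-2, 20, 12)
cycles differ ⇒ inequivalent

no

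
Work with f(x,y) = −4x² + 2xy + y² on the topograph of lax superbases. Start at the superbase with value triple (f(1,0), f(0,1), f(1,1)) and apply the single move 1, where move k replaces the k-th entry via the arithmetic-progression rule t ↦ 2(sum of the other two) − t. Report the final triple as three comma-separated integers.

start (-4,1,-1) = (f(1,0),f(0,1),f(1,1))
replace slot 1: 2·(1+(-1)) − (-4) = 4 → (4,1,-1)

4,1,-1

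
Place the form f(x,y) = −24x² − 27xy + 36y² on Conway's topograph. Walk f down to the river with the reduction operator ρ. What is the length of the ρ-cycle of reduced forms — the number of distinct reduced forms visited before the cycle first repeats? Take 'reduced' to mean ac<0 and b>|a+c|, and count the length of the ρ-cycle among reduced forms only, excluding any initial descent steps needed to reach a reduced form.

D = 4185, ⌊√D⌋ = 64
descent: ρ → (36,27,-24)  [lands on river]
river: ρ → (-24,21,39)
river: ρ → (39,57,-6)
river: ρ → (-6,63,9)
river: ρ → (9,63,-6)
river: ρ → (-6,57,39)
river: ρ → (39,21,-24)
river: ρ → (-24,27,36)
river: ρ → (36,45,-15)
river: ρ → (-15,45,36)
ρ-cycle length = 10 (tail of 1 descent step not counted)

10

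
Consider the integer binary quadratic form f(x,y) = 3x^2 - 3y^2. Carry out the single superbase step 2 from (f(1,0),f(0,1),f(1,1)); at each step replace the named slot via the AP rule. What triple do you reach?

start (3,-3,0) = (f(1,0),f(0,1),f(1,1))
replace slot 2: 2·(3+0) − (-3) = 9 → (3,9,0)

3,9,0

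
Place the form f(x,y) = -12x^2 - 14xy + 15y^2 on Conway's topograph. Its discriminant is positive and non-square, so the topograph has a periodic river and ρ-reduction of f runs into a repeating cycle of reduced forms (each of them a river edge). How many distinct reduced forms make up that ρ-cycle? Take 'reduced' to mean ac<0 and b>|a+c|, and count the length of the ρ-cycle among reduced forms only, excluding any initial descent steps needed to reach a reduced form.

D = 916, ⌊√D⌋ = 30
descent: ρ → (15,14,-12)  [lands on river]
river: ρ → (-12,10,17)
river: ρ → (17,24,-5)
river: ρ → (-5,26,12)
river: ρ → (12,22,-9)
river: ρ → (-9,14,20)
river: ρ → (20,26,-3)
river: ρ → (-3,28,11)
river: ρ → (11,16,-15)
river: ρ → (-15,14,12)
river: ρ → (12,10,-17)
river: ρ → (-17,24,5)
river: ρ → (5,26,-12)
river: ρ → (-12,22,9)
river: ρ → (9,14,-20)
river: ρ → (-20,26,3)
river: ρ → (3,28,-11)
river: ρ → (-11,16,15)
ρ-cycle length = 18 (tail of 1 descent step not counted)

18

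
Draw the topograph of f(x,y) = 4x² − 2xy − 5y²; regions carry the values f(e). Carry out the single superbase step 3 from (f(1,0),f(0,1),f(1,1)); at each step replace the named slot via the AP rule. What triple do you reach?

start (4,-5,-3) = (f(1,0),f(0,1),f(1,1))
replace slot 3: 2·(4+(-5)) − (-3) = 1 → (4,-5,1)

4,-5,1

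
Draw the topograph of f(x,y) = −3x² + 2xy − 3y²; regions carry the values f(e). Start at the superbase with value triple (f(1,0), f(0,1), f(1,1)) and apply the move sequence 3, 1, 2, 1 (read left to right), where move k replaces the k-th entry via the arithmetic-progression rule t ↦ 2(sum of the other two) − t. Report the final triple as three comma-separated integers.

start (-3,-3,-4) = (f(1,0),f(0,1),f(1,1))
replace slot 3: 2·((-3)+(-3)) − (-4) = -8 → (-3,-3,-8)
replace slot 1: 2·((-3)+(-8)) − (-3) = -19 → (-19,-3,-8)
replace slot 2: 2·((-19)+(-8)) − (-3) = -51 → (-19,-51,-8)
replace slot 1: 2·((-51)+(-8)) − (-19) = -99 → (-99,-51,-8)

-99,-51,-8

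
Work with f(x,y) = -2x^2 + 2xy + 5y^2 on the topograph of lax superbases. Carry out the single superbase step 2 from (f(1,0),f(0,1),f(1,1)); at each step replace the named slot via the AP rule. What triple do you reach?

start (-2,5,5) = (f(1,0),f(0,1),f(1,1))
replace slot 2: 2·((-2)+5) − 5 = 1 → (-2,1,5)

-2,1,5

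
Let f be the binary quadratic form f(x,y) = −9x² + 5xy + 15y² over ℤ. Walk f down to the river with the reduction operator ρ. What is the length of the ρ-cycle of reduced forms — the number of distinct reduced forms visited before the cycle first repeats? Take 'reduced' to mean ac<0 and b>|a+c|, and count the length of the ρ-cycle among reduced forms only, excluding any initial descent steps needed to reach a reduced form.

D = 565, ⌊√D⌋ = 23
descent: ρ → (15,-5,-9)
descent: ρ → (-9,23,1)  [lands on river]
river: ρ → (1,23,-9)
river: ρ → (-9,13,11)
river: ρ → (11,9,-11)
river: ρ → (-11,13,9)
river: ρ → (9,23,-1)
river: ρ → (-1,23,9)
river: ρ → (9,13,-11)
river: ρ → (-11,9,11)
river: ρ → (11,13,-9)
ρ-cycle length = 10 (tail of 2 descent steps not counted)

10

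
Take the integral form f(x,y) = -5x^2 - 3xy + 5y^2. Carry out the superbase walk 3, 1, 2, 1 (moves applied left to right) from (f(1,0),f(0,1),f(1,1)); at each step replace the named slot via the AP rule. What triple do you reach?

start (-5,5,-3) = (f(1,0),f(0,1),f(1,1))
replace slot 3: 2·((-5)+5) − (-3) = 3 → (-5,5,3)
replace slot 1: 2·(5+3) − (-5) = 21 → (21,5,3)
replace slot 2: 2·(21+3) − 5 = 43 → (21,43,3)
replace slot 1: 2·(43+3) − 21 = 71 → (71,43,3)

71,43,3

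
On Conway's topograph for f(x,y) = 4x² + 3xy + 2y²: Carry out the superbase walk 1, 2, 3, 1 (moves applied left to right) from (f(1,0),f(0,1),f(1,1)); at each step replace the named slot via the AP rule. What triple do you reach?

start (4,2,9) = (f(1,0),f(0,1),f(1,1))
replace slot 1: 2·(2+9) − 4 = 18 → (18,2,9)
replace slot 2: 2·(18+9) − 2 = 52 → (18,52,9)
replace slot 3: 2·(18+52) − 9 = 131 → (18,52,131)
replace slot 1: 2·(52+131) − 18 = 348 → (348,52,131)

348,52,131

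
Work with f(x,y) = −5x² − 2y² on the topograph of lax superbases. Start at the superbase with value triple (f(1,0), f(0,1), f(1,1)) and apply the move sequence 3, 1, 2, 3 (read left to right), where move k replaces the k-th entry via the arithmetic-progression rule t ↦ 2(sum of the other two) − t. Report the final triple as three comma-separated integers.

start (-5,-2,-7) = (f(1,0),f(0,1),f(1,1))
replace slot 3: 2·((-5)+(-2)) − (-7) = -7 → (-5,-2,-7)
replace slot 1: 2·((-2)+(-7)) − (-5) = -13 → (-13,-2,-7)
replace slot 2: 2·((-13)+(-7)) − (-2) = -38 → (-13,-38,-7)
replace slot 3: 2·((-13)+(-38)) − (-7) = -95 → (-13,-38,-95)

-13,-38,-95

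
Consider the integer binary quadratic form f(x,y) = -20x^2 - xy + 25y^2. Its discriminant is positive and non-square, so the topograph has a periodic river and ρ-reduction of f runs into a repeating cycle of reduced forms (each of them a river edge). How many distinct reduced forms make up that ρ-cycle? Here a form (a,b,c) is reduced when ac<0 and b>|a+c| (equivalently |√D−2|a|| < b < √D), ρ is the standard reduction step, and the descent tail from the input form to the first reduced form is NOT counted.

D = 2001, ⌊√D⌋ = 44
descent: ρ → (25,1,-20)
descent: ρ → (-20,39,6)  [lands on river]
river: ρ → (6,33,-38)
river: ρ → (-38,43,1)
river: ρ → (1,43,-38)
river: ρ → (-38,33,6)
river: ρ → (6,39,-20)
river: ρ → (-20,41,4)
river: ρ → (4,39,-30)
river: ρ → (-30,21,13)
river: ρ → (13,31,-20)
river: ρ → (-20,9,24)
river: ρ → (24,39,-5)
river: ρ → (-5,41,16)
river: ρ → (16,23,-23)
river: ρ → (-23,23,16)
river: ρ → (16,41,-5)
river: ρ → (-5,39,24)
river: ρ → (24,9,-20)
river: ρ → (-20,31,13)
river: ρ → (13,21,-30)
river: ρ → (-30,39,4)
river: ρ → (4,41,-20)
ρ-cycle length = 22 (tail of 2 descent steps not counted)

22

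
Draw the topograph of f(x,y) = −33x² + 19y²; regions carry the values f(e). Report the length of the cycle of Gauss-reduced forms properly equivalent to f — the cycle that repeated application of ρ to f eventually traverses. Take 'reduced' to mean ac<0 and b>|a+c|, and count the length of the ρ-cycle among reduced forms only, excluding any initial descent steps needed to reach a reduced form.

D = 2508, ⌊√D⌋ = 50
descent: ρ → (19,38,-14)  [lands on river]
river: ρ → (-14,46,7)
river: ρ → (7,38,-38)
river: ρ → (-38,38,7)
river: ρ → (7,46,-14)
river: ρ → (-14,38,19)
ρ-cycle length = 6 (tail of 1 descent step not counted)

6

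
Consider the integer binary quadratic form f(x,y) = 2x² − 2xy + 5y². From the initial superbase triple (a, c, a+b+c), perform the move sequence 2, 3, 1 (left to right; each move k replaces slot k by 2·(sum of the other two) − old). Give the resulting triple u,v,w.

start (2,5,5) = (f(1,0),f(0,1),f(1,1))
replace slot 2: 2·(2+5) − 5 = 9 → (2,9,5)
replace slot 3: 2·(2+9) − 5 = 17 → (2,9,17)
replace slot 1: 2·(9+17) − 2 = 50 → (50,9,17)

50,9,17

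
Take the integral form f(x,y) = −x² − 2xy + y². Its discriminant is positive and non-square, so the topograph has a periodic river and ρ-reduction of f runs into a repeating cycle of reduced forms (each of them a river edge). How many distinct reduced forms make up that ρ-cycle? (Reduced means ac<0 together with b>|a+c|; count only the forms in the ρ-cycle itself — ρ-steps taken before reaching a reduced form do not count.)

D = 8, ⌊√D⌋ = 2
descent: ρ → (1,2,-1)  [lands on river]
river: ρ → (-1,2,1)
ρ-cycle length = 2 (tail of 1 descent step not counted)

2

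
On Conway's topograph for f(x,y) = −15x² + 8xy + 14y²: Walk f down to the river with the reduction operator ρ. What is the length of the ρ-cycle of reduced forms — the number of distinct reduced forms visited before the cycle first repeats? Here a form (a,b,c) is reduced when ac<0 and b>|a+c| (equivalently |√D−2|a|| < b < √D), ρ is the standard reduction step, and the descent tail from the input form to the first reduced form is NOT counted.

D = 904, ⌊√D⌋ = 30
river: ρ → (14,20,-9)
river: ρ → (-9,16,18)
river: ρ → (18,20,-7)
river: ρ → (-7,22,15)
river: ρ → (15,8,-14)
river: ρ → (-14,20,9)
river: ρ → (9,16,-18)
river: ρ → (-18,20,7)
river: ρ → (7,22,-15)
river: ρ → (-15,8,14)
ρ-cycle length = 10 (tail of 0 descent steps not counted)

10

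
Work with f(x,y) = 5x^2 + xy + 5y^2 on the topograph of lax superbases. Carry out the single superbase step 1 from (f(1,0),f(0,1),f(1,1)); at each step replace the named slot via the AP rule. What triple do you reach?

start (5,5,11) = (f(1,0),f(0,1),f(1,1))
replace slot 1: 2·(5+11) − 5 = 27 → (27,5,11)

27,5,11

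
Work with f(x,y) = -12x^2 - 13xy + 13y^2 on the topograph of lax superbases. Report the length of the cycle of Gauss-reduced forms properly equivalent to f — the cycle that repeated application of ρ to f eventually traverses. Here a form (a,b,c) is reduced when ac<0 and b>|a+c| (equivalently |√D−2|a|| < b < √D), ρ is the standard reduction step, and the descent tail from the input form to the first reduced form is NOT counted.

D = 793, ⌊√D⌋ = 28
descent: ρ → (13,13,-12)  [lands on river]
river: ρ → (-12,11,14)
river: ρ → (14,17,-9)
river: ρ → (-9,19,12)
river: ρ → (12,5,-16)
river: ρ → (-16,27,1)
river: ρ → (1,27,-16)
river: ρ → (-16,5,12)
river: ρ → (12,19,-9)
river: ρ → (-9,17,14)
river: ρ → (14,11,-12)
river: ρ → (-12,13,13)
ρ-cycle length = 12 (tail of 1 descent step not counted)

12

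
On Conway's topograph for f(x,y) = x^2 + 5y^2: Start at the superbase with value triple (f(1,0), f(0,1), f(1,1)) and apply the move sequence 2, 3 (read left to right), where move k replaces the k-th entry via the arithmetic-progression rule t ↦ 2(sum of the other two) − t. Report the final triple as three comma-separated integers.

start (1,5,6) = (f(1,0),f(0,1),f(1,1))
replace slot 2: 2·(1+6) − 5 = 9 → (1,9,6)
replace slot 3: 2·(1+9) − 6 = 14 → (1,9,14)

1,9,14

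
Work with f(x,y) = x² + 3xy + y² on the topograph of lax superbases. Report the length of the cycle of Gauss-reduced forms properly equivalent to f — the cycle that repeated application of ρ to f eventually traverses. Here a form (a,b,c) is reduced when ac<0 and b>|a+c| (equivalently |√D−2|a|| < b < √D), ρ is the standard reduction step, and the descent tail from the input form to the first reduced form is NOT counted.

D = 5, ⌊√D⌋ = 2
descent: ρ → (1,1,-1)  [lands on river]
river: ρ → (-1,1,1)
ρ-cycle length = 2 (tail of 1 descent step not counted)

2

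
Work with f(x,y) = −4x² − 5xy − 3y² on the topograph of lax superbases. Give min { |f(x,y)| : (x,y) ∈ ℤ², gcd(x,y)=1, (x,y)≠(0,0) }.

translate: b→-3 (≡5 mod 8), so (4,5,3)→(4,-3,2)
flip: (4,-3,2)→(2,3,4)
translate: b→-1 (≡3 mod 4), so (2,3,4)→(2,-1,3)
reduced (well bottom): (2,-1,3) with a≤c, −a<b≤a
well minimum |f| = |-2| = 2 (negative-definite)

2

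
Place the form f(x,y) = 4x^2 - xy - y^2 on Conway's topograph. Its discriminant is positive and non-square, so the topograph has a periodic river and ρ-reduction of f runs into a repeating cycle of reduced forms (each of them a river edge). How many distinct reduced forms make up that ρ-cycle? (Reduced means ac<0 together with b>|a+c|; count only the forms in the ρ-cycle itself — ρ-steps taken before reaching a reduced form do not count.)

D = 17, ⌊√D⌋ = 4
descent: ρ → (-1,3,2)  [lands on river]
river: ρ → (2,1,-2)
river: ρ → (-2,3,1)
river: ρ → (1,3,-2)
river: ρ → (-2,1,2)
river: ρ → (2,3,-1)
ρ-cycle length = 6 (tail of 1 descent step not counted)

6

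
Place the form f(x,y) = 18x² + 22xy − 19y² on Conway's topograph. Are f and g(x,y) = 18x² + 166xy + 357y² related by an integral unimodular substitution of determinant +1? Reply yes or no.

D₁ = 1852, D₂ = 1852
river cycle of f (length 32): (-19, 16, 21), (21, 26, -14), (-14, 30, 17), (17, 38, -6), (-6, 34, 29), (29, 24, -11), (-11, 42, 2), (2, 42, -11), (-11, 24, 29), (29, 34, -6), … (22 more)
river cycle of g (length 32): (18, 22, -19), (-19, 16, 21), (21, 26, -14), (-14, 30, 17), (17, 38, -6), (-6, 34, 29), (29, 24, -11), (-11, 42, 2), (2, 42, -11), (-11, 24, 29), … (22 more)
cycles coincide ⇒ equivalent

yes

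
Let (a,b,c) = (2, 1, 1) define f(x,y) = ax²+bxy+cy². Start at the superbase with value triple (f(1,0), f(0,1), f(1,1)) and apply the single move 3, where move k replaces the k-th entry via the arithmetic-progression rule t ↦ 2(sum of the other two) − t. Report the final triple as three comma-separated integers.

start (2,1,4) = (f(1,0),f(0,1),f(1,1))
replace slot 3: 2·(2+1) − 4 = 2 → (2,1,2)

2,1,2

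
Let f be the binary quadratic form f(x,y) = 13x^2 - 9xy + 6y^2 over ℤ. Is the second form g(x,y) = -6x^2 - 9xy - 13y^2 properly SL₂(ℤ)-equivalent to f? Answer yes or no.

D₁ = -231, D₂ = -231
f: flip: (13,-9,6)→(6,9,13)
f: translate: b→-3 (≡9 mod 12), so (6,9,13)→(6,-3,10)
f: reduced (well bottom): (6,-3,10) with a≤c, −a<b≤a
g is negative-definite; reduce −g:
−g: translate: b→-3 (≡9 mod 12), so (6,9,13)→(6,-3,10)
−g: reduced (well bottom): (6,-3,10) with a≤c, −a<b≤a
flip sign back: reduced form of g is (-6,3,-10)
reduced forms (6, -3, 10) vs (-6, 3, -10) ⇒ inequivalent

no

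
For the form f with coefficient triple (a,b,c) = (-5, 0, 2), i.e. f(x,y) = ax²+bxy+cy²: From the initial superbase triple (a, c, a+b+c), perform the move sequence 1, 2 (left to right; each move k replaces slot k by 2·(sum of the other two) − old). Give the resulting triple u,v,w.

start (-5,2,-3) = (f(1,0),f(0,1),f(1,1))
replace slot 1: 2·(2+(-3)) − (-5) = 3 → (3,2,-3)
replace slot 2: 2·(3+(-3)) − 2 = -2 → (3,-2,-3)

3,-2,-3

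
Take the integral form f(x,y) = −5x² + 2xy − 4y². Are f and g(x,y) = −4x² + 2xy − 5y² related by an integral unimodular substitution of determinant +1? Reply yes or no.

D₁ = -76, D₂ = -76
f is negative-definite; reduce −f:
−f: flip: (5,-2,4)→(4,2,5)
−f: reduced (well bottom): (4,2,5) with a≤c, −a<b≤a
flip sign back: reduced form of f is (-4,-2,-5)
g is negative-definite; reduce −g:
−g: reduced (well bottom): (4,-2,5) with a≤c, −a<b≤a
flip sign back: reduced form of g is (-4,2,-5)
reduced forms (-4, -2, -5) vs (-4, 2, -5) ⇒ inequivalent

no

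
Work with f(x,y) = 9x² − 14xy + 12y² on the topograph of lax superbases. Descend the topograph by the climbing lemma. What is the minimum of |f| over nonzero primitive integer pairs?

translate: b→4 (≡-14 mod 18), so (9,-14,12)→(9,4,7)
flip: (9,4,7)→(7,-4,9)
reduced (well bottom): (7,-4,9) with a≤c, −a<b≤a
well minimum = a = 7

7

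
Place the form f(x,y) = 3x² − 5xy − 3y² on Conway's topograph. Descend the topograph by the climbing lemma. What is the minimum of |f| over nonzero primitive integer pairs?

descent: ρ → (-3,5,3)  [lands on river]
river: ρ → (3,7,-1)
river: ρ → (-1,7,3)
river: ρ → (3,5,-3)
river: ρ → (-3,7,1)
river: ρ → (1,7,-3)
closes: descent 1, river 6
min |a| on river = 1

1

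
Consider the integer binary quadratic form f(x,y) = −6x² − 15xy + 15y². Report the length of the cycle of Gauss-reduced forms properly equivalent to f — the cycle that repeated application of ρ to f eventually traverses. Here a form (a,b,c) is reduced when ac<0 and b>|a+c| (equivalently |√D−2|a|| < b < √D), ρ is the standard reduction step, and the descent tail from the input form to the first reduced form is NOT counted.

D = 585, ⌊√D⌋ = 24
descent: ρ → (15,15,-6)  [lands on river]
river: ρ → (-6,21,6)
river: ρ → (6,15,-15)
river: ρ → (-15,15,6)
river: ρ → (6,21,-6)
river: ρ → (-6,15,15)
ρ-cycle length = 6 (tail of 1 descent step not counted)

6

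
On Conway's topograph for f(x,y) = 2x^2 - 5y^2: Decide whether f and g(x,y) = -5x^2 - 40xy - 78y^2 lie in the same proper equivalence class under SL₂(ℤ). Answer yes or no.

D₁ = 40, D₂ = 40
river cycle of f (length 6): (2, 4, -3), (-3, 2, 3), (3, 4, -2), (-2, 4, 3), (3, 2, -3), (-3, 4, 2)
river cycle of g (length 6): (2, 4, -3), (-3, 2, 3), (3, 4, -2), (-2, 4, 3), (3, 2, -3), (-3, 4, 2)
cycles coincide ⇒ equivalent

yes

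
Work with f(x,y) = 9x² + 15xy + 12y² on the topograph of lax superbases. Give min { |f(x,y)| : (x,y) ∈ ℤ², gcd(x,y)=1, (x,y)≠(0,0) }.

translate: b→-3 (≡15 mod 18), so (9,15,12)→(9,-3,6)
flip: (9,-3,6)→(6,3,9)
reduced (well bottom): (6,3,9) with a≤c, −a<b≤a
well minimum = a = 6

6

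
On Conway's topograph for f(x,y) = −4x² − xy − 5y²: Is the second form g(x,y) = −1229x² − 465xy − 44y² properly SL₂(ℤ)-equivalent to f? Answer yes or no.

D₁ = -79, D₂ = -79
f is negative-definite; reduce −f:
−f: reduced (well bottom): (4,1,5) with a≤c, −a<b≤a
flip sign back: reduced form of f is (-4,-1,-5)
g is negative-definite; reduce −g:
−g: flip: (1229,465,44)→(44,-465,1229)
−g: translate: b→-25 (≡-465 mod 88), so (44,-465,1229)→(44,-25,4)
−g: flip: (44,-25,4)→(4,25,44)
−g: translate: b→1 (≡25 mod 8), so (4,25,44)→(4,1,5)
−g: reduced (well bottom): (4,1,5) with a≤c, −a<b≤a
flip sign back: reduced form of g is (-4,-1,-5)
reduced forms (-4, -1, -5) vs (-4, -1, -5) ⇒ equivalent

yes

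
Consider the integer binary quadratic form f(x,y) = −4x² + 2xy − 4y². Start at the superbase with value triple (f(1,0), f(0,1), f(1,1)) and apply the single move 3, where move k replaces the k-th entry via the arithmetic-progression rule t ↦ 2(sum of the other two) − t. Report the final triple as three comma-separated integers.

start (-4,-4,-6) = (f(1,0),f(0,1),f(1,1))
replace slot 3: 2·((-4)+(-4)) − (-6) = -10 → (-4,-4,-10)

-4,-4,-10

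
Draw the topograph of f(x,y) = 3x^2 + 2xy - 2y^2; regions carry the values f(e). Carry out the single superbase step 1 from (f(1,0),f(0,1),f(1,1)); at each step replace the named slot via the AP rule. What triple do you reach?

start (3,-2,3) = (f(1,0),f(0,1),f(1,1))
replace slot 1: 2·((-2)+3) − 3 = -1 → (-1,-2,3)

-1,-2,3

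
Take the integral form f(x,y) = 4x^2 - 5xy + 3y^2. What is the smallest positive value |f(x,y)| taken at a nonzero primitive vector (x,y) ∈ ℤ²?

translate: b→3 (≡-5 mod 8), so (4,-5,3)→(4,3,2)
flip: (4,3,2)→(2,-3,4)
translate: b→1 (≡-3 mod 4), so (2,-3,4)→(2,1,3)
reduced (well bottom): (2,1,3) with a≤c, −a<b≤a
well minimum = a = 2

2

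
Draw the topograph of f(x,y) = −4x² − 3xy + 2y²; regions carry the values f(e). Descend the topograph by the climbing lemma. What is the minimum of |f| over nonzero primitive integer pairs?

descent: ρ → (2,3,-4)  [lands on river]
river: ρ → (-4,5,1)
river: ρ → (1,5,-4)
river: ρ → (-4,3,2)
river: ρ → (2,5,-2)
river: ρ → (-2,3,4)
river: ρ → (4,5,-1)
river: ρ → (-1,5,4)
river: ρ → (4,3,-2)
river: ρ → (-2,5,2)
closes: descent 1, river 10
min |a| on river = 1

1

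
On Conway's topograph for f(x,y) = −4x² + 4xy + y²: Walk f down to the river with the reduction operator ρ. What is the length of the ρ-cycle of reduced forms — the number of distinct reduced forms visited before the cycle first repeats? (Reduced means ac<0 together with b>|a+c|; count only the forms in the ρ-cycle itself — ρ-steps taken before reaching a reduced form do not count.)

D = 32, ⌊√D⌋ = 5
river: ρ → (1,4,-4)
river: ρ → (-4,4,1)
ρ-cycle length = 2 (tail of 0 descent steps not counted)

2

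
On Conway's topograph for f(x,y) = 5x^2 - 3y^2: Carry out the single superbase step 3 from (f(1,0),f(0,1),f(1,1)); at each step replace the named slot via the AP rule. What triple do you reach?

start (5,-3,2) = (f(1,0),f(0,1),f(1,1))
replace slot 3: 2·(5+(-3)) − 2 = 2 → (5,-3,2)

5,-3,2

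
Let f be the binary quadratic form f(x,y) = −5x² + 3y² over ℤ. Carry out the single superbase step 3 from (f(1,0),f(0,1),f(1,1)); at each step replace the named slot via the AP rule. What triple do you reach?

start (-5,3,-2) = (f(1,0),f(0,1),f(1,1))
replace slot 3: 2·((-5)+3) − (-2) = -2 → (-5,3,-2)

-5,3,-2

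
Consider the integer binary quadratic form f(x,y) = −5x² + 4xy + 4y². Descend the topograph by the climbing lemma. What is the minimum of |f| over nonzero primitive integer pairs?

river: ρ → (4,4,-5)
river: ρ → (-5,6,3)
river: ρ → (3,6,-5)
river: ρ → (-5,4,4)
closes: descent 0, river 4
min |a| on river = 3

3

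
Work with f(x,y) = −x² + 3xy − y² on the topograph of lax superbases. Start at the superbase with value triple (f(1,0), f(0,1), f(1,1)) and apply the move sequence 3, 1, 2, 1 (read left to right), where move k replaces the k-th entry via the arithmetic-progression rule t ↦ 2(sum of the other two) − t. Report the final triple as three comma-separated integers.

start (-1,-1,1) = (f(1,0),f(0,1),f(1,1))
replace slot 3: 2·((-1)+(-1)) − 1 = -5 → (-1,-1,-5)
replace slot 1: 2·((-1)+(-5)) − (-1) = -11 → (-11,-1,-5)
replace slot 2: 2·((-11)+(-5)) − (-1) = -31 → (-11,-31,-5)
replace slot 1: 2·((-31)+(-5)) − (-11) = -61 → (-61,-31,-5)

-61,-31,-5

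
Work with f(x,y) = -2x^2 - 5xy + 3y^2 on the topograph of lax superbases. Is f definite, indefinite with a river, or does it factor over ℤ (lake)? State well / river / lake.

D = b²−4ac = (-5)² − 4·(-2)·3 = 49
D = 7² is a perfect square ⇒ form factors over ℤ ⇒ lakes

lake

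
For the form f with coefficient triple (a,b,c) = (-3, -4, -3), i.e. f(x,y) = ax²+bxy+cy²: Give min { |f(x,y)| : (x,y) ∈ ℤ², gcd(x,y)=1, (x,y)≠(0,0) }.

translate: b→-2 (≡4 mod 6), so (3,4,3)→(3,-2,2)
flip: (3,-2,2)→(2,2,3)
reduced (well bottom): (2,2,3) with a≤c, −a<b≤a
well minimum |f| = |-2| = 2 (negative-definite)

2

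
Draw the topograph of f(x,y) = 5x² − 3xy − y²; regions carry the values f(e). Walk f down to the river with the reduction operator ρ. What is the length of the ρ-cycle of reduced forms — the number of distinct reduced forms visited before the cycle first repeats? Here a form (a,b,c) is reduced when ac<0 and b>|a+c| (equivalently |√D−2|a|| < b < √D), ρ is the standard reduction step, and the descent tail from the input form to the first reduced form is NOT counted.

D = 29, ⌊√D⌋ = 5
descent: ρ → (-1,5,1)  [lands on river]
river: ρ → (1,5,-1)
ρ-cycle length = 2 (tail of 1 descent step not counted)

2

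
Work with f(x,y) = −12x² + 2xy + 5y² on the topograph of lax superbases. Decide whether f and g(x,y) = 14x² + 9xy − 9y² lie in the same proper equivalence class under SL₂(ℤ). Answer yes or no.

D₁ = 244, D₂ = 585
discriminants differ ⇒ not SL₂(ℤ)-equivalent

no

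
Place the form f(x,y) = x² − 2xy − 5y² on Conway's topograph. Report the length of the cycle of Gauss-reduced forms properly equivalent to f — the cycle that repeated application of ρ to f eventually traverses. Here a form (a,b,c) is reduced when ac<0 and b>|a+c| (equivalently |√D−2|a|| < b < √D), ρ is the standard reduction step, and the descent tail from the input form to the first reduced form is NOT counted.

D = 24, ⌊√D⌋ = 4
descent: ρ → (-5,2,1)
descent: ρ → (1,4,-2)  [lands on river]
river: ρ → (-2,4,1)
ρ-cycle length = 2 (tail of 2 descent steps not counted)

2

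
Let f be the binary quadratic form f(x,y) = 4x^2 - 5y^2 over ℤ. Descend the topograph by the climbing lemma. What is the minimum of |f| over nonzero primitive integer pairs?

descent: ρ → (-5,0,4)
descent: ρ → (4,8,-1)  [lands on river]
river: ρ → (-1,8,4)
closes: descent 2, river 2
min |a| on river = 1

1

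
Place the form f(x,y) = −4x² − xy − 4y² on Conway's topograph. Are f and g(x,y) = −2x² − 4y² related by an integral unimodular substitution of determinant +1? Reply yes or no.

D₁ = -63, D₂ = -32
discriminants differ ⇒ not SL₂(ℤ)-equivalent

no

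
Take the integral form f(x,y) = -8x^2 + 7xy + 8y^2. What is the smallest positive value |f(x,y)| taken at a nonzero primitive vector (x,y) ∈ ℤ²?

river: ρ → (8,9,-7)
river: ρ → (-7,5,10)
river: ρ → (10,15,-2)
river: ρ → (-2,17,2)
river: ρ → (2,15,-10)
river: ρ → (-10,5,7)
river: ρ → (7,9,-8)
river: ρ → (-8,7,8)
closes: descent 0, river 8
min |a| on river = 2

2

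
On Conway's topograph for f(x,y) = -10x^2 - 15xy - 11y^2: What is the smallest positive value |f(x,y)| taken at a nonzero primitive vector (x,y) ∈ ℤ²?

translate: b→-5 (≡15 mod 20), so (10,15,11)→(10,-5,6)
flip: (10,-5,6)→(6,5,10)
reduced (well bottom): (6,5,10) with a≤c, −a<b≤a
well minimum |f| = |-6| = 6 (negative-definite)

6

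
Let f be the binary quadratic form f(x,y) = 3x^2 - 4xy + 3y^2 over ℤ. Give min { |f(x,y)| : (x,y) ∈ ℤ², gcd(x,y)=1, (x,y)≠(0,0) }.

translate: b→2 (≡-4 mod 6), so (3,-4,3)→(3,2,2)
flip: (3,2,2)→(2,-2,3)
translate: b→2 (≡-2 mod 4), so (2,-2,3)→(2,2,3)
reduced (well bottom): (2,2,3) with a≤c, −a<b≤a
well minimum = a = 2

2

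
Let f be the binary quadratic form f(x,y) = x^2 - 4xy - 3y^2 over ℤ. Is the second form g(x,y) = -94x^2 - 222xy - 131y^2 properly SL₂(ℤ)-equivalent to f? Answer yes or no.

D₁ = 28, D₂ = 28
river cycle of f (length 4): (-3, 4, 1), (1, 4, -3), (-3, 2, 2), (2, 2, -3)
river cycle of g (length 4): (-3, 4, 1), (1, 4, -3), (-3, 2, 2), (2, 2, -3)
cycles coincide ⇒ equivalent

yes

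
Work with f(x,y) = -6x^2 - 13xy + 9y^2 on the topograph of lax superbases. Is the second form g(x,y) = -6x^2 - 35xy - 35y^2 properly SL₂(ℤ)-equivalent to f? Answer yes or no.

D₁ = 385, D₂ = 385
river cycle of f (length 12): (9, 13, -6), (-6, 11, 11), (11, 11, -6), (-6, 13, 9), (9, 5, -10), (-10, 15, 4), (4, 17, -6), (-6, 19, 1), (1, 19, -6), (-6, 17, 4), … (2 more)
river cycle of g (length 12): (-6, 13, 9), (9, 5, -10), (-10, 15, 4), (4, 17, -6), (-6, 19, 1), (1, 19, -6), (-6, 17, 4), (4, 15, -10), (-10, 5, 9), (9, 13, -6), … (2 more)
cycles coincide ⇒ equivalent

yes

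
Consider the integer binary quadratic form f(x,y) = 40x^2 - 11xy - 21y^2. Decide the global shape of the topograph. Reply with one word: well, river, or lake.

D = b²−4ac = (-11)² − 4·40·(-21) = 3481
D = 59² is a perfect square ⇒ form factors over ℤ ⇒ lakes

lake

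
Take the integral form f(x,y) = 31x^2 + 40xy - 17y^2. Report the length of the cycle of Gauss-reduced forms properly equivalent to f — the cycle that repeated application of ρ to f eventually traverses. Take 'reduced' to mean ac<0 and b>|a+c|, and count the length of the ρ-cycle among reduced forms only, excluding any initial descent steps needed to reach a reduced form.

D = 3708, ⌊√D⌋ = 60
river: ρ → (-17,28,43)
river: ρ → (43,58,-2)
river: ρ → (-2,58,43)
river: ρ → (43,28,-17)
river: ρ → (-17,40,31)
river: ρ → (31,22,-26)
river: ρ → (-26,30,27)
river: ρ → (27,24,-29)
river: ρ → (-29,34,22)
river: ρ → (22,54,-9)
river: ρ → (-9,54,22)
river: ρ → (22,34,-29)
river: ρ → (-29,24,27)
river: ρ → (27,30,-26)
river: ρ → (-26,22,31)
river: ρ → (31,40,-17)
ρ-cycle length = 16 (tail of 0 descent steps not counted)

16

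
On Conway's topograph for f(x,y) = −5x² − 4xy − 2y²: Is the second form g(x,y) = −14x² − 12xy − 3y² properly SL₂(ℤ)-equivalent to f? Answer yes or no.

D₁ = -24, D₂ = -24
f is negative-definite; reduce −f:
−f: flip: (5,4,2)→(2,-4,5)
−f: translate: b→0 (≡-4 mod 4), so (2,-4,5)→(2,0,3)
−f: reduced (well bottom): (2,0,3) with a≤c, −a<b≤a
flip sign back: reduced form of f is (-2,0,-3)
g is negative-definite; reduce −g:
−g: flip: (14,12,3)→(3,-12,14)
−g: translate: b→0 (≡-12 mod 6), so (3,-12,14)→(3,0,2)
−g: flip: (3,0,2)→(2,0,3)
−g: reduced (well bottom): (2,0,3) with a≤c, −a<b≤a
flip sign back: reduced form of g is (-2,0,-3)
reduced forms (-2, 0, -3) vs (-2, 0, -3) ⇒ equivalent

yes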